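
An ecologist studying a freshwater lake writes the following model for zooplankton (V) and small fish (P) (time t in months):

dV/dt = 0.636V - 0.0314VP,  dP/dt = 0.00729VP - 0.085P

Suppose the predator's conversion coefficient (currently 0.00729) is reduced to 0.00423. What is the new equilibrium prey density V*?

At the interior fixed point, setting dP/dt = 0 with P > 0 fixes V* = (predator death rate)/(VP coefficient) — independent of the other coefficients.
With the change, V* = 0.085/0.00423 = 20.1; it rises from 11.7.

V* ≈ 20.1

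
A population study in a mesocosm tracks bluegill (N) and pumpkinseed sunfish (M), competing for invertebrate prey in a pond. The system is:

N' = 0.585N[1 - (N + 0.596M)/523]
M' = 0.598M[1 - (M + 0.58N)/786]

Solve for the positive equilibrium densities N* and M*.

N* ≈ 83.4, M* ≈ 738

Setting both brackets to zero gives the nullclines N + 0.596M = 523 and 0.58N + M = 786.
Substituting M = 786 - 0.58N into the first: N(1 - 0.596·0.58) = 523 - 0.596·786.
So N* = 54.5/0.654 = 83.4, and then M* = 786 - 0.58·83.4 = 738.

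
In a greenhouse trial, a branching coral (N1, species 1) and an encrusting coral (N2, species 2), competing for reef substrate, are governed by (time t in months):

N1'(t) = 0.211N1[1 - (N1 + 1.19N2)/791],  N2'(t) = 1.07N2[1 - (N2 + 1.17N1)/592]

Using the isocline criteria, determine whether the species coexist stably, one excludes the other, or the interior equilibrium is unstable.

species 1 excludes species 2

Compare the nullcline intercepts: K1/α12 = 791/1.19 = 665 > K2 = 592; K2/α21 = 592/1.17 = 506 < K1 = 791.
Since the inequalities point opposite ways, species 1 can invade but species 2 cannot.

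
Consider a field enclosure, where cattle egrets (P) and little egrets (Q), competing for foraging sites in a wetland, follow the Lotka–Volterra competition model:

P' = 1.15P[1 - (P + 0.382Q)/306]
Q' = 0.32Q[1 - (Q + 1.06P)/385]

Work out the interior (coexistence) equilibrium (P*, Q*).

P* ≈ 267, Q* ≈ 102

Setting both brackets to zero gives the nullclines P + 0.382Q = 306 and 1.06P + Q = 385.
Substituting Q = 385 - 1.06P into the first: P(1 - 0.382·1.06) = 306 - 0.382·385.
So P* = 159/0.595 = 267, and then Q* = 385 - 1.06·267 = 102.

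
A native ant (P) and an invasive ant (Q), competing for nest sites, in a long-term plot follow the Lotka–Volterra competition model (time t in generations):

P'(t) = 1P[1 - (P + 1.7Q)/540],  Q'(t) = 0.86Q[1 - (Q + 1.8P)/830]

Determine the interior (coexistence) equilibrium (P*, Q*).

P* ≈ 423, Q* ≈ 68.9

Setting both brackets to zero gives the nullclines P + 1.7Q = 540 and 1.8P + Q = 830.
Substituting Q = 830 - 1.8P into the first: P(1 - 1.7·1.8) = 540 - 1.7·830.
So P* = -871/-2.06 = 423, and then Q* = 830 - 1.8·423 = 68.9.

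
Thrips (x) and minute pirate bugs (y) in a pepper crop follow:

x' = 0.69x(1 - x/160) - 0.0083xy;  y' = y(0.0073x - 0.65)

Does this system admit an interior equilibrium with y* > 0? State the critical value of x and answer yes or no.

The predator equation gives dy/dt > 0 only when x > 0.65/0.0073 = 89.
Without the predator, x → K = 160. Since 160 > 89, the predator can invade and persist.

Threshold x = 89; K > 89, so yes, the predator persists.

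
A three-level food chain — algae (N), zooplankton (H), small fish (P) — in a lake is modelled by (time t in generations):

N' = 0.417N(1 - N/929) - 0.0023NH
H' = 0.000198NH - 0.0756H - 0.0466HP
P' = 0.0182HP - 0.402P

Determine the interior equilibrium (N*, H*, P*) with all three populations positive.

From dP/dt = 0: 0.0182H* = 0.402, so H* = 22.1.
From dN/dt = 0: 0.417(1 - N*/929) = 0.0023·22.1, giving N* = 929·(1 - 0.122) = 816.
From dH/dt = 0: 0.000198·816 - 0.0756 = 0.0466P*, so P* = 0.0859/0.0466 = 1.84.

N* ≈ 816, H* ≈ 22.1, P* ≈ 1.84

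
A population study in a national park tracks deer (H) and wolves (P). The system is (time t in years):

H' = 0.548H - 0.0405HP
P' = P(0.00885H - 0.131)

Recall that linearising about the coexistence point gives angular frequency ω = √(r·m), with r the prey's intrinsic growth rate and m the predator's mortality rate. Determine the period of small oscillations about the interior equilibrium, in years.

Here r = 0.548 and m = 0.131, so r·m = 0.0718.
ω = √0.0718 = 0.268 per year, hence T = 2π/ω ≈ 23.5 years.

T ≈ 23.5 years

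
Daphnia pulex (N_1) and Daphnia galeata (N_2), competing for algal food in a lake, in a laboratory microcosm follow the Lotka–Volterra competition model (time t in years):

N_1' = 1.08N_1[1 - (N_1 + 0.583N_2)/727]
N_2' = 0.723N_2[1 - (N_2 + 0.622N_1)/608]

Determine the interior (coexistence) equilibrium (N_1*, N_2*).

N_1* ≈ 584, N_2* ≈ 244

Setting both brackets to zero gives the nullclines N_1 + 0.583N_2 = 727 and 0.622N_1 + N_2 = 608.
Substituting N_2 = 608 - 0.622N_1 into the first: N_1(1 - 0.583·0.622) = 727 - 0.583·608.
So N_1* = 373/0.637 = 584, and then N_2* = 608 - 0.622·584 = 244.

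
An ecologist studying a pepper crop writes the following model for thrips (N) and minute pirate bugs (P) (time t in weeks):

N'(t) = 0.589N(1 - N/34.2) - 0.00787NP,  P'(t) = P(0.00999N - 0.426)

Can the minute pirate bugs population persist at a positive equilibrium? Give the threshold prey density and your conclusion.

Threshold N = 42.6; K < 42.6, so no, the predator goes extinct.

The predator equation gives dP/dt > 0 only when N > 0.426/0.00999 = 42.6.
Without the predator, N → K = 34.2. Since 34.2 < 42.6, the predator cannot invade.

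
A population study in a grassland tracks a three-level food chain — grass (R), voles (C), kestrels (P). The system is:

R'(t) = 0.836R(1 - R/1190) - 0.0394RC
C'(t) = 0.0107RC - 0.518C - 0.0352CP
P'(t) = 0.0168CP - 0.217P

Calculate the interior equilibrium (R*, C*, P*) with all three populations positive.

From dP/dt = 0: 0.0168C* = 0.217, so C* = 12.9.
From dR/dt = 0: 0.836(1 - R*/1190) = 0.0394·12.9, giving R* = 1190·(1 - 0.609) = 466.
From dC/dt = 0: 0.0107·466 - 0.518 = 0.0352P*, so P* = 4.46/0.0352 = 127.

R* ≈ 466, C* ≈ 12.9, P* ≈ 127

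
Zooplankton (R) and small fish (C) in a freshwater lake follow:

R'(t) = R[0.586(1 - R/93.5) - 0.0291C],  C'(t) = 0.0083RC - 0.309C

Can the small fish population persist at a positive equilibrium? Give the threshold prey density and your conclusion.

The predator equation gives dC/dt > 0 only when R > 0.309/0.0083 = 37.2.
Without the predator, R → K = 93.5. Since 93.5 > 37.2, the predator can invade and persist.

Threshold R = 37.2; K > 37.2, so yes, the predator persists.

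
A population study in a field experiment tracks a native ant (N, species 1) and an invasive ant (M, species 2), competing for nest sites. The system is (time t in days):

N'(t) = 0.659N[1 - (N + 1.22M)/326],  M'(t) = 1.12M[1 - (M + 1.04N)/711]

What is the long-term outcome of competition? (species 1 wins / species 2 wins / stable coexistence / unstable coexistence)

Compare the nullcline intercepts: K1/α12 = 326/1.22 = 267 < K2 = 711; K2/α21 = 711/1.04 = 684 > K1 = 326.
Since the inequalities point opposite ways, species 2 can invade but species 1 cannot.

species 2 excludes species 1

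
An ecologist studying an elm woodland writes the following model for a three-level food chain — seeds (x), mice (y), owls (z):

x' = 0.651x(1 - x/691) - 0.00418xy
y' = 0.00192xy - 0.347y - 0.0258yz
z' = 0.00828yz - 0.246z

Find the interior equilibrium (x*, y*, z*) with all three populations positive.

From dz/dt = 0: 0.00828y* = 0.246, so y* = 29.7.
From dx/dt = 0: 0.651(1 - x*/691) = 0.00418·29.7, giving x* = 691·(1 - 0.191) = 559.
From dy/dt = 0: 0.00192·559 - 0.347 = 0.0258z*, so z* = 0.727/0.0258 = 28.2.

x* ≈ 559, y* ≈ 29.7, z* ≈ 28.2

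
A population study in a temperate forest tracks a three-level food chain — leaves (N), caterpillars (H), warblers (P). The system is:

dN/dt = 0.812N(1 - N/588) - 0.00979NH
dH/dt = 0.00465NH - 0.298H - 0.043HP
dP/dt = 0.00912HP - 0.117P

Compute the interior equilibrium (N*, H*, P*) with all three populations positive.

From dP/dt = 0: 0.00912H* = 0.117, so H* = 12.8.
From dN/dt = 0: 0.812(1 - N*/588) = 0.00979·12.8, giving N* = 588·(1 - 0.155) = 497.
From dH/dt = 0: 0.00465·497 - 0.298 = 0.043P*, so P* = 2.01/0.043 = 46.8.

N* ≈ 497, H* ≈ 12.8, P* ≈ 46.8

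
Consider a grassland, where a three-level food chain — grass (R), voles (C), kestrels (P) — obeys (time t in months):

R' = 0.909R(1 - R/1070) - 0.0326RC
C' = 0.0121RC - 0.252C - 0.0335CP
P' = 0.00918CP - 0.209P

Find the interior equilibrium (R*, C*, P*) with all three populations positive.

R* ≈ 196, C* ≈ 22.8, P* ≈ 63.4

From dP/dt = 0: 0.00918C* = 0.209, so C* = 22.8.
From dR/dt = 0: 0.909(1 - R*/1070) = 0.0326·22.8, giving R* = 1070·(1 - 0.817) = 196.
From dC/dt = 0: 0.0121·196 - 0.252 = 0.0335P*, so P* = 2.12/0.0335 = 63.4.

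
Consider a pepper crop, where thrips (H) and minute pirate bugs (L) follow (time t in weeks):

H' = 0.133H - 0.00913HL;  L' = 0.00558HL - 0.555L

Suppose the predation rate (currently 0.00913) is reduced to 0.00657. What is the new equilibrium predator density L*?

L* ≈ 20.2

At the interior fixed point, setting dH/dt = 0 with H > 0 fixes L* = (prey growth rate)/(HL coefficient) — independent of the other coefficients.
With the change, L* = 0.133/0.00657 = 20.2; it rises from 14.6.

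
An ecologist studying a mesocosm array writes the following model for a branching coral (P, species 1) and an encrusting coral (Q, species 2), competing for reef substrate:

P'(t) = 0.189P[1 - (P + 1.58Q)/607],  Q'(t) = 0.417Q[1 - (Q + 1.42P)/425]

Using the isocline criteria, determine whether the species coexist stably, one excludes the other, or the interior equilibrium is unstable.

unstable coexistence (outcome depends on initial conditions)

Compare the nullcline intercepts: K1/α12 = 607/1.58 = 384 < K2 = 425; K2/α21 = 425/1.42 = 299 < K1 = 607.
Since both are reversed, neither can invade when rare; the interior point is a saddle.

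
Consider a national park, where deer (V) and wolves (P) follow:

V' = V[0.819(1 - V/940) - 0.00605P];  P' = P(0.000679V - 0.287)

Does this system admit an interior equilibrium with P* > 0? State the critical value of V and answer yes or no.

Threshold V = 423; K > 423, so yes, the predator persists.

The predator equation gives dP/dt > 0 only when V > 0.287/0.000679 = 423.
Without the predator, V → K = 940. Since 940 > 423, the predator can invade and persist.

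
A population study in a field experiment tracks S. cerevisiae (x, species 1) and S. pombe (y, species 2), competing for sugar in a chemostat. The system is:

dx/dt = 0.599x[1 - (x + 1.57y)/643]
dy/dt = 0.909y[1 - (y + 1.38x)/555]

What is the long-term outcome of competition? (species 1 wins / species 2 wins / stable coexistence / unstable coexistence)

Compare the nullcline intercepts: K1/α12 = 643/1.57 = 410 < K2 = 555; K2/α21 = 555/1.38 = 402 < K1 = 643.
Since both are reversed, neither can invade when rare; the interior point is a saddle.

unstable coexistence (outcome depends on initial conditions)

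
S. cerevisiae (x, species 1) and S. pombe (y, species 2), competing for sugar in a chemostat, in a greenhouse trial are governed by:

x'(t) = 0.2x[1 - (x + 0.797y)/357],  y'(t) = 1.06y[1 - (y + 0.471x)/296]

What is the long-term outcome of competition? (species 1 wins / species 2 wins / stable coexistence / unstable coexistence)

Compare the nullcline intercepts: K1/α12 = 357/0.797 = 448 > K2 = 296; K2/α21 = 296/0.471 = 628 > K1 = 357.
Since both inequalities hold, each species can invade when rare, so the interior equilibrium is stable.

stable coexistence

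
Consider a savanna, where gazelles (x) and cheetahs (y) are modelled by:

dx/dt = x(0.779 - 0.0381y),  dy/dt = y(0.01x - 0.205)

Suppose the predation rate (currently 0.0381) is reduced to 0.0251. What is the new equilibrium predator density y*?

y* ≈ 31

At the interior fixed point, setting dx/dt = 0 with x > 0 fixes y* = (prey growth rate)/(xy coefficient) — independent of the other coefficients.
With the change, y* = 0.779/0.0251 = 31; it rises from 20.4.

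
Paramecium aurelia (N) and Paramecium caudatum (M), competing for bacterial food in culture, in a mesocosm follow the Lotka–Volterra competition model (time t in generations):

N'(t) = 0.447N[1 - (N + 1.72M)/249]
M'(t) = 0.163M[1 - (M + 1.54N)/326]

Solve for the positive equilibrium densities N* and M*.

N* ≈ 189, M* ≈ 34.8

Setting both brackets to zero gives the nullclines N + 1.72M = 249 and 1.54N + M = 326.
Substituting M = 326 - 1.54N into the first: N(1 - 1.72·1.54) = 249 - 1.72·326.
So N* = -312/-1.65 = 189, and then M* = 326 - 1.54·189 = 34.8.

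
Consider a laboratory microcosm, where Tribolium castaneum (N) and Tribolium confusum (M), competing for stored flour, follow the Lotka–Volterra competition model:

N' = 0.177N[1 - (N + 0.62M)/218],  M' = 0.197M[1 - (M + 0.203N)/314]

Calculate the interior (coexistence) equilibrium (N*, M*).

Setting both brackets to zero gives the nullclines N + 0.62M = 218 and 0.203N + M = 314.
Substituting M = 314 - 0.203N into the first: N(1 - 0.62·0.203) = 218 - 0.62·314.
So N* = 23.3/0.874 = 26.7, and then M* = 314 - 0.203·26.7 = 309.

N* ≈ 26.7, M* ≈ 309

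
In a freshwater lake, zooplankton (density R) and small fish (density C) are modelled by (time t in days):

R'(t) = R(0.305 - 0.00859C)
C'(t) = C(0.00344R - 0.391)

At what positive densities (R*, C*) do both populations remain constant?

Set dC/dt = 0 with C > 0: 0.00344R - 0.391 = 0, so R* = 0.391/0.00344 = 114.
Set dR/dt = 0 with R > 0: 0.305 - 0.00859C = 0, so C* = 0.305/0.00859 = 35.5.

R* ≈ 114, C* ≈ 35.5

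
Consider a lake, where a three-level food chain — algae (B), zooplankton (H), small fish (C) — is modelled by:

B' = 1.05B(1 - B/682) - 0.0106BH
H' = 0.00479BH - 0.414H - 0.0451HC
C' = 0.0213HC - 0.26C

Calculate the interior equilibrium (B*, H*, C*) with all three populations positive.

From dC/dt = 0: 0.0213H* = 0.26, so H* = 12.2.
From dB/dt = 0: 1.05(1 - B*/682) = 0.0106·12.2, giving B* = 682·(1 - 0.123) = 598.
From dH/dt = 0: 0.00479·598 - 0.414 = 0.0451C*, so C* = 2.45/0.0451 = 54.3.

B* ≈ 598, H* ≈ 12.2, C* ≈ 54.3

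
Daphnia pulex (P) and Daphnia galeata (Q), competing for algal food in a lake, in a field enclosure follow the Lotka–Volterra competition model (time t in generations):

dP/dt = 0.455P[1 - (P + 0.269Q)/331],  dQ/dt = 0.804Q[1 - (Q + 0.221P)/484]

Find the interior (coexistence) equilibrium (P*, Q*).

P* ≈ 213, Q* ≈ 437

Setting both brackets to zero gives the nullclines P + 0.269Q = 331 and 0.221P + Q = 484.
Substituting Q = 484 - 0.221P into the first: P(1 - 0.269·0.221) = 331 - 0.269·484.
So P* = 201/0.941 = 213, and then Q* = 484 - 0.221·213 = 437.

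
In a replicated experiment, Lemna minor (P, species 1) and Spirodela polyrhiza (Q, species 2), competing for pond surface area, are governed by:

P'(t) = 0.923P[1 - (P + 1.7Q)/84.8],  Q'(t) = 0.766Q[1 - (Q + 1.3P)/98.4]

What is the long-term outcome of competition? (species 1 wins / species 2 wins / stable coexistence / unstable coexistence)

Compare the nullcline intercepts: K1/α12 = 84.8/1.7 = 49.9 < K2 = 98.4; K2/α21 = 98.4/1.3 = 75.7 < K1 = 84.8.
Since both are reversed, neither can invade when rare; the interior point is a saddle.

unstable coexistence (outcome depends on initial conditions)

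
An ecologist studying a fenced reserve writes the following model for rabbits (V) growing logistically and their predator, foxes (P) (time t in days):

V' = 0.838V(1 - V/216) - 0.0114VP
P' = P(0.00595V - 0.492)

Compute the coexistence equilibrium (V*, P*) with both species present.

V* ≈ 82.7, P* ≈ 45.4

From dP/dt = 0 with P > 0: 0.00595V* = 0.492, so V* = 82.7.
Substitute into dV/dt = 0: 0.838(1 - 82.7/216) = 0.0114P*.
The bracket is 0.617, giving P* = 0.517/0.0114 = 45.4.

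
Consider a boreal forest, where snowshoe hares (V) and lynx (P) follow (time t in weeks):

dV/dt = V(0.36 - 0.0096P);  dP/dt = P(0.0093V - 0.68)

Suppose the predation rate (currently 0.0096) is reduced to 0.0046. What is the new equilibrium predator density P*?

P* ≈ 78.3

At the interior fixed point, setting dV/dt = 0 with V > 0 fixes P* = (prey growth rate)/(VP coefficient) — independent of the other coefficients.
With the change, P* = 0.36/0.0046 = 78.3; it rises from 37.5.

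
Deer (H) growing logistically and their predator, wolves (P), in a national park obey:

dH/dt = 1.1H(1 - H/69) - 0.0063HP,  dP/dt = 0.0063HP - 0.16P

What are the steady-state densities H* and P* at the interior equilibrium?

H* ≈ 25.4, P* ≈ 110

From dP/dt = 0 with P > 0: 0.0063H* = 0.16, so H* = 25.4.
Substitute into dH/dt = 0: 1.1(1 - 25.4/69) = 0.0063P*.
The bracket is 0.632, giving P* = 0.695/0.0063 = 110.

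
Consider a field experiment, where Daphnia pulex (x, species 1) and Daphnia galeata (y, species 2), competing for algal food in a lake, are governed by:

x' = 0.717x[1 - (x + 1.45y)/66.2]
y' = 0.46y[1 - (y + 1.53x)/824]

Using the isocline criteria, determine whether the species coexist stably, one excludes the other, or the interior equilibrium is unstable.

species 2 excludes species 1

Compare the nullcline intercepts: K1/α12 = 66.2/1.45 = 45.7 < K2 = 824; K2/α21 = 824/1.53 = 539 > K1 = 66.2.
Since the inequalities point opposite ways, species 2 can invade but species 1 cannot.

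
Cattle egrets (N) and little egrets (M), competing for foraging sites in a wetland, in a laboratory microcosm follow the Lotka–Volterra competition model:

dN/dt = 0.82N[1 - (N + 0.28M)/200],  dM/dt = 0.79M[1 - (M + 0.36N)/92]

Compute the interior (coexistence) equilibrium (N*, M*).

Setting both brackets to zero gives the nullclines N + 0.28M = 200 and 0.36N + M = 92.
Substituting M = 92 - 0.36N into the first: N(1 - 0.28·0.36) = 200 - 0.28·92.
So N* = 174/0.899 = 194, and then M* = 92 - 0.36·194 = 22.2.

N* ≈ 194, M* ≈ 22.2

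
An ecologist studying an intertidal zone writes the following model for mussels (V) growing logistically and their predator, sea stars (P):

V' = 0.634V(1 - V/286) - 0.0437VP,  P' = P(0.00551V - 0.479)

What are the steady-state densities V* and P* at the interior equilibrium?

V* ≈ 86.9, P* ≈ 10.1

From dP/dt = 0 with P > 0: 0.00551V* = 0.479, so V* = 86.9.
Substitute into dV/dt = 0: 0.634(1 - 86.9/286) = 0.0437P*.
The bracket is 0.696, giving P* = 0.441/0.0437 = 10.1.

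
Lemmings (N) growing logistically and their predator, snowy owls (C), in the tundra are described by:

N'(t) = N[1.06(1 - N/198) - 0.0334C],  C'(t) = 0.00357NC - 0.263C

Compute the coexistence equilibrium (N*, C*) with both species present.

N* ≈ 73.7, C* ≈ 19.9

From dC/dt = 0 with C > 0: 0.00357N* = 0.263, so N* = 73.7.
Substitute into dN/dt = 0: 1.06(1 - 73.7/198) = 0.0334C*.
The bracket is 0.628, giving C* = 0.666/0.0334 = 19.9.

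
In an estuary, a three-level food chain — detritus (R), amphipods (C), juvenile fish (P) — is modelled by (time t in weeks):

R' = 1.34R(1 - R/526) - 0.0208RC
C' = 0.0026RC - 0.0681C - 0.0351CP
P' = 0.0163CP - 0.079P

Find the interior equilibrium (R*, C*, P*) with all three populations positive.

From dP/dt = 0: 0.0163C* = 0.079, so C* = 4.85.
From dR/dt = 0: 1.34(1 - R*/526) = 0.0208·4.85, giving R* = 526·(1 - 0.0752) = 486.
From dC/dt = 0: 0.0026·486 - 0.0681 = 0.0351P*, so P* = 1.2/0.0351 = 34.1.

R* ≈ 486, C* ≈ 4.85, P* ≈ 34.1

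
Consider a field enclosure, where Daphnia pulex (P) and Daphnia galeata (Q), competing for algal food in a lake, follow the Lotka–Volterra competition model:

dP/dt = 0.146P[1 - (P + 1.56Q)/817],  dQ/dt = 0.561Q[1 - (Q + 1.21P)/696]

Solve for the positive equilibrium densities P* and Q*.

Setting both brackets to zero gives the nullclines P + 1.56Q = 817 and 1.21P + Q = 696.
Substituting Q = 696 - 1.21P into the first: P(1 - 1.56·1.21) = 817 - 1.56·696.
So P* = -269/-0.888 = 303, and then Q* = 696 - 1.21·303 = 330.

P* ≈ 303, Q* ≈ 330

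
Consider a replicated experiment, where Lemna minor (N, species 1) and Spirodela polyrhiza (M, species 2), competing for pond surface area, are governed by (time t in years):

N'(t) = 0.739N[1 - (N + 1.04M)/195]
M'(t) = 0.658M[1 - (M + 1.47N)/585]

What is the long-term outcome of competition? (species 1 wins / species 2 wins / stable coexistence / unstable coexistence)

Compare the nullcline intercepts: K1/α12 = 195/1.04 = 188 < K2 = 585; K2/α21 = 585/1.47 = 398 > K1 = 195.
Since the inequalities point opposite ways, species 2 can invade but species 1 cannot.

species 2 excludes species 1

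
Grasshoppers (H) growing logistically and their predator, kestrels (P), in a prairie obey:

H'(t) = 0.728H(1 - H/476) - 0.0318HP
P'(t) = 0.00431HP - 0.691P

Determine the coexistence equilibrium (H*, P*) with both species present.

H* ≈ 160, P* ≈ 15.2

From dP/dt = 0 with P > 0: 0.00431H* = 0.691, so H* = 160.
Substitute into dH/dt = 0: 0.728(1 - 160/476) = 0.0318P*.
The bracket is 0.663, giving P* = 0.483/0.0318 = 15.2.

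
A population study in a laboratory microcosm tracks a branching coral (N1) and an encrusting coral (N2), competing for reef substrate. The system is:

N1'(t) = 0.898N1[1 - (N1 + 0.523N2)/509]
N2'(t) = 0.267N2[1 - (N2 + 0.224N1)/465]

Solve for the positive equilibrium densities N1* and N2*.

N1* ≈ 301, N2* ≈ 398

Setting both brackets to zero gives the nullclines N1 + 0.523N2 = 509 and 0.224N1 + N2 = 465.
Substituting N2 = 465 - 0.224N1 into the first: N1(1 - 0.523·0.224) = 509 - 0.523·465.
So N1* = 266/0.883 = 301, and then N2* = 465 - 0.224·301 = 398.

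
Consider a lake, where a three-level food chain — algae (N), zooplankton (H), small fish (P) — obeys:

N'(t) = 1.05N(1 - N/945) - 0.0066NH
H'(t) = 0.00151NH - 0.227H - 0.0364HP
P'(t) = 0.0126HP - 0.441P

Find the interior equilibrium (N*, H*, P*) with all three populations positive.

From dP/dt = 0: 0.0126H* = 0.441, so H* = 35.
From dN/dt = 0: 1.05(1 - N*/945) = 0.0066·35, giving N* = 945·(1 - 0.22) = 737.
From dH/dt = 0: 0.00151·737 - 0.227 = 0.0364P*, so P* = 0.886/0.0364 = 24.3.

N* ≈ 737, H* ≈ 35, P* ≈ 24.3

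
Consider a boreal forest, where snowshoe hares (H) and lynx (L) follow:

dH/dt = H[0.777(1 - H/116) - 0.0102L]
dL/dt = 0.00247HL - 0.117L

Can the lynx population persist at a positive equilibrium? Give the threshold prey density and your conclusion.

Threshold H = 47.4; K > 47.4, so yes, the predator persists.

The predator equation gives dL/dt > 0 only when H > 0.117/0.00247 = 47.4.
Without the predator, H → K = 116. Since 116 > 47.4, the predator can invade and persist.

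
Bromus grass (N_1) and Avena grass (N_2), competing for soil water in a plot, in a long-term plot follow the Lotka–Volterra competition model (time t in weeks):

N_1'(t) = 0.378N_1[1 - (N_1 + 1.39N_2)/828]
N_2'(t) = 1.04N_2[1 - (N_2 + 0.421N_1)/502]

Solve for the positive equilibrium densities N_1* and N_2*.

N_1* ≈ 314, N_2* ≈ 370

Setting both brackets to zero gives the nullclines N_1 + 1.39N_2 = 828 and 0.421N_1 + N_2 = 502.
Substituting N_2 = 502 - 0.421N_1 into the first: N_1(1 - 1.39·0.421) = 828 - 1.39·502.
So N_1* = 130/0.415 = 314, and then N_2* = 502 - 0.421·314 = 370.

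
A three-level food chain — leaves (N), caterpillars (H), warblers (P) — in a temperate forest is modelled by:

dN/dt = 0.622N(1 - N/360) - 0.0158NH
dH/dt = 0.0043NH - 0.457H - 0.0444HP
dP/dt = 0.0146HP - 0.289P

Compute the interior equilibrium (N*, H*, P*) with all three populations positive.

From dP/dt = 0: 0.0146H* = 0.289, so H* = 19.8.
From dN/dt = 0: 0.622(1 - N*/360) = 0.0158·19.8, giving N* = 360·(1 - 0.503) = 179.
From dH/dt = 0: 0.0043·179 - 0.457 = 0.0444P*, so P* = 0.313/0.0444 = 7.04.

N* ≈ 179, H* ≈ 19.8, P* ≈ 7.04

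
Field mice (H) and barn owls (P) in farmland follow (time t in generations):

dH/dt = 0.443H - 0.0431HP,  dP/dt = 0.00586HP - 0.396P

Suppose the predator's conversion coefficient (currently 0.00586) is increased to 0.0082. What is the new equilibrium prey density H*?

At the interior fixed point, setting dP/dt = 0 with P > 0 fixes H* = (predator death rate)/(HP coefficient) — independent of the other coefficients.
With the change, H* = 0.396/0.0082 = 48.3; it falls from 67.6.

H* ≈ 48.3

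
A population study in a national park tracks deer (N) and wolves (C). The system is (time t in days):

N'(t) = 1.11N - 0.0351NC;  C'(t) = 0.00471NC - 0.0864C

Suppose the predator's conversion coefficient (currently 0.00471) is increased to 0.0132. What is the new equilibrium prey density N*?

At the interior fixed point, setting dC/dt = 0 with C > 0 fixes N* = (predator death rate)/(NC coefficient) — independent of the other coefficients.
With the change, N* = 0.0864/0.0132 = 6.55; it falls from 18.3.

N* ≈ 6.55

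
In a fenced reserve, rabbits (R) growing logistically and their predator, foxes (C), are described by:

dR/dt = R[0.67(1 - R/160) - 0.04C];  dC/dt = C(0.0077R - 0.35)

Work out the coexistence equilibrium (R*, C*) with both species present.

From dC/dt = 0 with C > 0: 0.0077R* = 0.35, so R* = 45.5.
Substitute into dR/dt = 0: 0.67(1 - 45.5/160) = 0.04C*.
The bracket is 0.716, giving C* = 0.48/0.04 = 12.

R* ≈ 45.5, C* ≈ 12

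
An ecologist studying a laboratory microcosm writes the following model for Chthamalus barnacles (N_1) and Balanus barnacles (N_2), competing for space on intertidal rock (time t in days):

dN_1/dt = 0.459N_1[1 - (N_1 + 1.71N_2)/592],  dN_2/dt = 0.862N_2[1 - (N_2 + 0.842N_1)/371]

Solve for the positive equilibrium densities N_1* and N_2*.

Setting both brackets to zero gives the nullclines N_1 + 1.71N_2 = 592 and 0.842N_1 + N_2 = 371.
Substituting N_2 = 371 - 0.842N_1 into the first: N_1(1 - 1.71·0.842) = 592 - 1.71·371.
So N_1* = -42.4/-0.44 = 96.4, and then N_2* = 371 - 0.842·96.4 = 290.

N_1* ≈ 96.4, N_2* ≈ 290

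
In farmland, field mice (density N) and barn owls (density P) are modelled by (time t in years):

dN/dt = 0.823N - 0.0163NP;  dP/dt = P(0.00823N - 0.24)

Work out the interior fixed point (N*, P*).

N* ≈ 29.2, P* ≈ 50.5

Set dP/dt = 0 with P > 0: 0.00823N - 0.24 = 0, so N* = 0.24/0.00823 = 29.2.
Set dN/dt = 0 with N > 0: 0.823 - 0.0163P = 0, so P* = 0.823/0.0163 = 50.5.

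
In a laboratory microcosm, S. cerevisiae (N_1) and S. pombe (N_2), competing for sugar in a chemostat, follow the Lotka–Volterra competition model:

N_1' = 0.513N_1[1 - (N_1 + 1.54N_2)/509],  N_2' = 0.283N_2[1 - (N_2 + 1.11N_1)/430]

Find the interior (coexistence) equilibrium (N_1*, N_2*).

N_1* ≈ 216, N_2* ≈ 190

Setting both brackets to zero gives the nullclines N_1 + 1.54N_2 = 509 and 1.11N_1 + N_2 = 430.
Substituting N_2 = 430 - 1.11N_1 into the first: N_1(1 - 1.54·1.11) = 509 - 1.54·430.
So N_1* = -153/-0.709 = 216, and then N_2* = 430 - 1.11·216 = 190.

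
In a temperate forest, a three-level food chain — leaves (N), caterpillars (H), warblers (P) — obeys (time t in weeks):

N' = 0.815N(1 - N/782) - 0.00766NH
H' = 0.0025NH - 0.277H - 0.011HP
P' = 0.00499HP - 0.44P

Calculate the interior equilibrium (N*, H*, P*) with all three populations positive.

N* ≈ 134, H* ≈ 88.2, P* ≈ 5.25

From dP/dt = 0: 0.00499H* = 0.44, so H* = 88.2.
From dN/dt = 0: 0.815(1 - N*/782) = 0.00766·88.2, giving N* = 782·(1 - 0.829) = 134.
From dH/dt = 0: 0.0025·134 - 0.277 = 0.011P*, so P* = 0.0578/0.011 = 5.25.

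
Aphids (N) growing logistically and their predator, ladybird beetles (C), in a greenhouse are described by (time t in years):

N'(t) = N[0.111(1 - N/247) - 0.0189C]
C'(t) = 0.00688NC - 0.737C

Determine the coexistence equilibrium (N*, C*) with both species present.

From dC/dt = 0 with C > 0: 0.00688N* = 0.737, so N* = 107.
Substitute into dN/dt = 0: 0.111(1 - 107/247) = 0.0189C*.
The bracket is 0.566, giving C* = 0.0629/0.0189 = 3.33.

N* ≈ 107, C* ≈ 3.33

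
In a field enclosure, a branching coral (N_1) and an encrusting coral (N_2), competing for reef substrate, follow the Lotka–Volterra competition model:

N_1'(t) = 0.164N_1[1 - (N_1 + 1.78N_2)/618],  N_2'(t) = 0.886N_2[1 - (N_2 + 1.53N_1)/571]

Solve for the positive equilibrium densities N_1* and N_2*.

Setting both brackets to zero gives the nullclines N_1 + 1.78N_2 = 618 and 1.53N_1 + N_2 = 571.
Substituting N_2 = 571 - 1.53N_1 into the first: N_1(1 - 1.78·1.53) = 618 - 1.78·571.
So N_1* = -398/-1.72 = 231, and then N_2* = 571 - 1.53·231 = 217.

N_1* ≈ 231, N_2* ≈ 217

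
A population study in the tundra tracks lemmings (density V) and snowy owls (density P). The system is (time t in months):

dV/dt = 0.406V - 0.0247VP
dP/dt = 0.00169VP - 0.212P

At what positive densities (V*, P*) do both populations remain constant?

Set dP/dt = 0 with P > 0: 0.00169V - 0.212 = 0, so V* = 0.212/0.00169 = 125.
Set dV/dt = 0 with V > 0: 0.406 - 0.0247P = 0, so P* = 0.406/0.0247 = 16.4.

V* ≈ 125, P* ≈ 16.4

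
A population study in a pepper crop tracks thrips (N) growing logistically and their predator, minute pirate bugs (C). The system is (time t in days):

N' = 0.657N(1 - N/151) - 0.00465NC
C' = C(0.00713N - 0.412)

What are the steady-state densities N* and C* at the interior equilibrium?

N* ≈ 57.8, C* ≈ 87.2

From dC/dt = 0 with C > 0: 0.00713N* = 0.412, so N* = 57.8.
Substitute into dN/dt = 0: 0.657(1 - 57.8/151) = 0.00465C*.
The bracket is 0.617, giving C* = 0.406/0.00465 = 87.2.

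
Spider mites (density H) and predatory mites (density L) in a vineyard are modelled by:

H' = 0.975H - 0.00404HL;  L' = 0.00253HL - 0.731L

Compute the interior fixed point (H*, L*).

Set dL/dt = 0 with L > 0: 0.00253H - 0.731 = 0, so H* = 0.731/0.00253 = 289.
Set dH/dt = 0 with H > 0: 0.975 - 0.00404L = 0, so L* = 0.975/0.00404 = 241.

H* ≈ 289, L* ≈ 241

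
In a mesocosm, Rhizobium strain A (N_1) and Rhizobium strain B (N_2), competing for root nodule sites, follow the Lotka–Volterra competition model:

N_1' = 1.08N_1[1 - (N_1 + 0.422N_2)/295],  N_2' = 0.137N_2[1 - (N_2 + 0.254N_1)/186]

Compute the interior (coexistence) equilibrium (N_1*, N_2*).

Setting both brackets to zero gives the nullclines N_1 + 0.422N_2 = 295 and 0.254N_1 + N_2 = 186.
Substituting N_2 = 186 - 0.254N_1 into the first: N_1(1 - 0.422·0.254) = 295 - 0.422·186.
So N_1* = 217/0.893 = 243, and then N_2* = 186 - 0.254·243 = 124.

N_1* ≈ 243, N_2* ≈ 124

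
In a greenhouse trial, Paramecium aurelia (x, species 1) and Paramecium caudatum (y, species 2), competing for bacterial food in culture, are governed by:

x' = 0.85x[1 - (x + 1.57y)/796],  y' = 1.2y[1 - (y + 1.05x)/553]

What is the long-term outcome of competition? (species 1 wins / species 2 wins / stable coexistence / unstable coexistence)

unstable coexistence (outcome depends on initial conditions)

Compare the nullcline intercepts: K1/α12 = 796/1.57 = 507 < K2 = 553; K2/α21 = 553/1.05 = 527 < K1 = 796.
Since both are reversed, neither can invade when rare; the interior point is a saddle.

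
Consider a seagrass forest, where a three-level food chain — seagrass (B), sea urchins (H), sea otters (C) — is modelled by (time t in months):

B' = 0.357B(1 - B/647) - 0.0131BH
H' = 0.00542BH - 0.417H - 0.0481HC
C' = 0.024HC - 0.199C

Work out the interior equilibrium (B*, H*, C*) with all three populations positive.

From dC/dt = 0: 0.024H* = 0.199, so H* = 8.29.
From dB/dt = 0: 0.357(1 - B*/647) = 0.0131·8.29, giving B* = 647·(1 - 0.304) = 450.
From dH/dt = 0: 0.00542·450 - 0.417 = 0.0481C*, so C* = 2.02/0.0481 = 42.1.

B* ≈ 450, H* ≈ 8.29, C* ≈ 42.1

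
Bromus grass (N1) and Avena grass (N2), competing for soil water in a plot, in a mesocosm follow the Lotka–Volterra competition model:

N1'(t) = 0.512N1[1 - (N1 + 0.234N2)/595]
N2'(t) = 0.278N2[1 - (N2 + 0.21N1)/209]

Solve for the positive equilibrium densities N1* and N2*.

N1* ≈ 574, N2* ≈ 88.4

Setting both brackets to zero gives the nullclines N1 + 0.234N2 = 595 and 0.21N1 + N2 = 209.
Substituting N2 = 209 - 0.21N1 into the first: N1(1 - 0.234·0.21) = 595 - 0.234·209.
So N1* = 546/0.951 = 574, and then N2* = 209 - 0.21·574 = 88.4.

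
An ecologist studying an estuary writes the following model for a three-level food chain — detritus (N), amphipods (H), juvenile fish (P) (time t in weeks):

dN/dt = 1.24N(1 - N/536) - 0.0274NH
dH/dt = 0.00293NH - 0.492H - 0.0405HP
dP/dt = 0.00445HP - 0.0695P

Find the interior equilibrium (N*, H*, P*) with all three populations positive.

N* ≈ 351, H* ≈ 15.6, P* ≈ 13.2

From dP/dt = 0: 0.00445H* = 0.0695, so H* = 15.6.
From dN/dt = 0: 1.24(1 - N*/536) = 0.0274·15.6, giving N* = 536·(1 - 0.345) = 351.
From dH/dt = 0: 0.00293·351 - 0.492 = 0.0405P*, so P* = 0.536/0.0405 = 13.2.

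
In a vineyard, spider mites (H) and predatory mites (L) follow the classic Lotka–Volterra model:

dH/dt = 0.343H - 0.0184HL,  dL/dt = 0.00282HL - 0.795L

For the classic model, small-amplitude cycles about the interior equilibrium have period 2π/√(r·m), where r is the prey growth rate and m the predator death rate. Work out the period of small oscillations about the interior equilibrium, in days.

T ≈ 12 days

Here r = 0.343 and m = 0.795, so r·m = 0.273.
ω = √0.273 = 0.522 per day, hence T = 2π/ω ≈ 12 days.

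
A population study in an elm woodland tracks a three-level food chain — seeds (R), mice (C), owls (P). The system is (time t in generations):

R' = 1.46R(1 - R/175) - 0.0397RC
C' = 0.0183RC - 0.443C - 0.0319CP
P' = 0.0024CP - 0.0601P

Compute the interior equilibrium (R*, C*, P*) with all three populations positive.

R* ≈ 55.8, C* ≈ 25, P* ≈ 18.1

From dP/dt = 0: 0.0024C* = 0.0601, so C* = 25.
From dR/dt = 0: 1.46(1 - R*/175) = 0.0397·25, giving R* = 175·(1 - 0.681) = 55.8.
From dC/dt = 0: 0.0183·55.8 - 0.443 = 0.0319P*, so P* = 0.579/0.0319 = 18.1.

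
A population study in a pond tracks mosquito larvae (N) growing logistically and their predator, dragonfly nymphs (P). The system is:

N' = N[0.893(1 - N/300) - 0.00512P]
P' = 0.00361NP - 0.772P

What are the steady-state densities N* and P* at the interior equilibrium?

From dP/dt = 0 with P > 0: 0.00361N* = 0.772, so N* = 214.
Substitute into dN/dt = 0: 0.893(1 - 214/300) = 0.00512P*.
The bracket is 0.287, giving P* = 0.256/0.00512 = 50.1.

N* ≈ 214, P* ≈ 50.1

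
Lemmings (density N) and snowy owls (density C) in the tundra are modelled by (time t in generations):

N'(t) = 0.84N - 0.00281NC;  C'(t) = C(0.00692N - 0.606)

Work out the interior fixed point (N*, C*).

Set dC/dt = 0 with C > 0: 0.00692N - 0.606 = 0, so N* = 0.606/0.00692 = 87.6.
Set dN/dt = 0 with N > 0: 0.84 - 0.00281C = 0, so C* = 0.84/0.00281 = 299.

N* ≈ 87.6, C* ≈ 299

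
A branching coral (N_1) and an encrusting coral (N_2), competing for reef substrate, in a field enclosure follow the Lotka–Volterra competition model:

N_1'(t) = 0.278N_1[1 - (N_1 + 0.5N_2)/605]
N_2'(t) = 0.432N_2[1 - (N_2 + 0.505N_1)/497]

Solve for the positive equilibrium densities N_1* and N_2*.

N_1* ≈ 477, N_2* ≈ 256

Setting both brackets to zero gives the nullclines N_1 + 0.5N_2 = 605 and 0.505N_1 + N_2 = 497.
Substituting N_2 = 497 - 0.505N_1 into the first: N_1(1 - 0.5·0.505) = 605 - 0.5·497.
So N_1* = 356/0.748 = 477, and then N_2* = 497 - 0.505·477 = 256.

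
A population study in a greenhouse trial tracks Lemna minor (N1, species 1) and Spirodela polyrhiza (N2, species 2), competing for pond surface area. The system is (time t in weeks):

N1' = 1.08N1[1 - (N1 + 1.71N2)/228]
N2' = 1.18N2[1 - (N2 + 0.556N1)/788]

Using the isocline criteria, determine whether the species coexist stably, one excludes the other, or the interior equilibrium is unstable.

Compare the nullcline intercepts: K1/α12 = 228/1.71 = 133 < K2 = 788; K2/α21 = 788/0.556 = 1420 > K1 = 228.
Since the inequalities point opposite ways, species 2 can invade but species 1 cannot.

species 2 excludes species 1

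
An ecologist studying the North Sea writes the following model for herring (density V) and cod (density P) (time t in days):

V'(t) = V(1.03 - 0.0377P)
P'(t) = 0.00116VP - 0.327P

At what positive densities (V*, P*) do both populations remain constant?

Set dP/dt = 0 with P > 0: 0.00116V - 0.327 = 0, so V* = 0.327/0.00116 = 282.
Set dV/dt = 0 with V > 0: 1.03 - 0.0377P = 0, so P* = 1.03/0.0377 = 27.3.

V* ≈ 282, P* ≈ 27.3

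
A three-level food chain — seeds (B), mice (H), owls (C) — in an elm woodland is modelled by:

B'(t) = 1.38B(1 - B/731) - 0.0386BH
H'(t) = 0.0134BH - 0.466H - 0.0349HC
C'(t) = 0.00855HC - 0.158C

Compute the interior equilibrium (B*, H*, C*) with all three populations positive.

B* ≈ 353, H* ≈ 18.5, C* ≈ 122

From dC/dt = 0: 0.00855H* = 0.158, so H* = 18.5.
From dB/dt = 0: 1.38(1 - B*/731) = 0.0386·18.5, giving B* = 731·(1 - 0.517) = 353.
From dH/dt = 0: 0.0134·353 - 0.466 = 0.0349C*, so C* = 4.27/0.0349 = 122.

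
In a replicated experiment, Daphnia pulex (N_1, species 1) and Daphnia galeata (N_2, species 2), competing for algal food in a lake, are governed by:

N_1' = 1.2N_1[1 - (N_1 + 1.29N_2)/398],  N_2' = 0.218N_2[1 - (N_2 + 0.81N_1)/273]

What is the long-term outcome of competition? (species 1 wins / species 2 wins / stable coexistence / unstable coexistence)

Compare the nullcline intercepts: K1/α12 = 398/1.29 = 309 > K2 = 273; K2/α21 = 273/0.81 = 337 < K1 = 398.
Since the inequalities point opposite ways, species 1 can invade but species 2 cannot.

species 1 excludes species 2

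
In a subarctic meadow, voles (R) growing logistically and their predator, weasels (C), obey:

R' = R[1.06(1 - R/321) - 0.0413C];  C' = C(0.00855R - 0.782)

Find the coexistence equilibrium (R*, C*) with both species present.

From dC/dt = 0 with C > 0: 0.00855R* = 0.782, so R* = 91.5.
Substitute into dR/dt = 0: 1.06(1 - 91.5/321) = 0.0413C*.
The bracket is 0.715, giving C* = 0.758/0.0413 = 18.4.

R* ≈ 91.5, C* ≈ 18.4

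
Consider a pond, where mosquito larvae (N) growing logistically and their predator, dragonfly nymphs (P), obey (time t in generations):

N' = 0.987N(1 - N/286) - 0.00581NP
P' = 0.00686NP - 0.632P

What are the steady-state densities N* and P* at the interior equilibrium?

From dP/dt = 0 with P > 0: 0.00686N* = 0.632, so N* = 92.1.
Substitute into dN/dt = 0: 0.987(1 - 92.1/286) = 0.00581P*.
The bracket is 0.678, giving P* = 0.669/0.00581 = 115.

N* ≈ 92.1, P* ≈ 115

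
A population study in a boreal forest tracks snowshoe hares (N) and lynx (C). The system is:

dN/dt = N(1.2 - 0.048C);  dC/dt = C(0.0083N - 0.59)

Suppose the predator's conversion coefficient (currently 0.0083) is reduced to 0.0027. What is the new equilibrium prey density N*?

N* ≈ 219

At the interior fixed point, setting dC/dt = 0 with C > 0 fixes N* = (predator death rate)/(NC coefficient) — independent of the other coefficients.
With the change, N* = 0.59/0.0027 = 219; it rises from 71.1.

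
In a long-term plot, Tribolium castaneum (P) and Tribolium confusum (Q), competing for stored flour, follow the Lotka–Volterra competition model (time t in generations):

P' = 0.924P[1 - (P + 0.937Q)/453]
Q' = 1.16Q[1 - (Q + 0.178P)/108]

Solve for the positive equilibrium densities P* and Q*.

Setting both brackets to zero gives the nullclines P + 0.937Q = 453 and 0.178P + Q = 108.
Substituting Q = 108 - 0.178P into the first: P(1 - 0.937·0.178) = 453 - 0.937·108.
So P* = 352/0.833 = 422, and then Q* = 108 - 0.178·422 = 32.8.

P* ≈ 422, Q* ≈ 32.8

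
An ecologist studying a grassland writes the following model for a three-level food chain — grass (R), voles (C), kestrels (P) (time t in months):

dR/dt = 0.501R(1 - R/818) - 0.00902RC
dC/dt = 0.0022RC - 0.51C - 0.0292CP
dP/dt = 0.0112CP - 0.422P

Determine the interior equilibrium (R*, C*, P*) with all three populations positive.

R* ≈ 263, C* ≈ 37.7, P* ≈ 2.36

From dP/dt = 0: 0.0112C* = 0.422, so C* = 37.7.
From dR/dt = 0: 0.501(1 - R*/818) = 0.00902·37.7, giving R* = 818·(1 - 0.678) = 263.
From dC/dt = 0: 0.0022·263 - 0.51 = 0.0292P*, so P* = 0.0688/0.0292 = 2.36.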